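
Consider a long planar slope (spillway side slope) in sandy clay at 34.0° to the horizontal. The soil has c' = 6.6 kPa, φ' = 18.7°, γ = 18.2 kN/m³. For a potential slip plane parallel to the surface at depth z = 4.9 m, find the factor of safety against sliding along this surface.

FS = 0.66

For an infinite slope with a slip plane parallel to the surface (no pore pressure): FS = [c' + γz cos²β tanφ'] / [γz sinβ cosβ].
γz = 18.2·4.9 = 89.18 kN/m²
Numerator = 6.6 + 89.18·cos²34.0°·tan18.7° = 6.6 + 89.18·0.6873·0.3385 = 27.347 kPa
Denominator = 89.18·sin34.0°·cos34.0° = 89.18·0.5592·0.8290 = 41.343 kPa
FS = 27.347 / 41.343 = 0.661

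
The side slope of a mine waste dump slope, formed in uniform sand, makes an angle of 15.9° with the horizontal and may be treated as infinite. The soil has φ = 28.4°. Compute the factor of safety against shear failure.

FS = 1.90

For a dry cohesionless infinite slope the factor of safety is FS = tanφ / tanβ.
FS = tan28.4° / tan15.9° = 0.5407 / 0.2849 = 1.898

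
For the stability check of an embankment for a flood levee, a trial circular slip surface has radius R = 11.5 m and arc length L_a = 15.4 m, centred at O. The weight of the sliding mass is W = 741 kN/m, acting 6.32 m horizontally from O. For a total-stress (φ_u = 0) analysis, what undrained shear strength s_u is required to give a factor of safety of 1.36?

s_u = 36.0 kPa

FS = s_u·L_a·R / (W·d), so s_u = FS·W·d / (L_a·R).
s_u = 1.36·741·6.32 / (15.40·11.5) = 6369.0 / 177.10 = 35.96 kPa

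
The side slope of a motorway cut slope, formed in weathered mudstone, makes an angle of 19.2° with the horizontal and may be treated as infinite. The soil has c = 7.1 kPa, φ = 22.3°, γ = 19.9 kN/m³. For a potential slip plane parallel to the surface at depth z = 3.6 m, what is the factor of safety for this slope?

For an infinite slope with a slip plane parallel to the surface (no pore pressure): FS = [c + γz cos²β tanφ] / [γz sinβ cosβ].
γz = 19.9·3.6 = 71.64 kN/m²
Numerator = 7.1 + 71.64·cos²19.2°·tan22.3° = 7.1 + 71.64·0.8918·0.4101 = 33.304 kPa
Denominator = 71.64·sin19.2°·cos19.2° = 71.64·0.3289·0.9444 = 22.250 kPa
FS = 33.304 / 22.250 = 1.497

FS = 1.50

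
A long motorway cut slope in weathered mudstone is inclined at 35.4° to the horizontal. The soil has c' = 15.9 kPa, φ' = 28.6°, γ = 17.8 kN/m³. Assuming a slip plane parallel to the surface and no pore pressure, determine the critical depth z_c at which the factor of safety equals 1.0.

Setting FS = 1.00 in FS = [c' + γz cos²β tanφ'] / [γz sinβ cosβ] and solving for z:
z = c' / [γ cosβ (FS·sinβ − cosβ·tanφ')]
  = 15.9 / [17.8·cos35.4°·(1.00·sin35.4° − cos35.4°·tan28.6°)]
  = 15.9 / [17.8·0.8151·(1.00·0.5793 − 0.8151·0.5452)]
  = 15.9 / 1.9567 = 8.126 m

z_c = 8.13 m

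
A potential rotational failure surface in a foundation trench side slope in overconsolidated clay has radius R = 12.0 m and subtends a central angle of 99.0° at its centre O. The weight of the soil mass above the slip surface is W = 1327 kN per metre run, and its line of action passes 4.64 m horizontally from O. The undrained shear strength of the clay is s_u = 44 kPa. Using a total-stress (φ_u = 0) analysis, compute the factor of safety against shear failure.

FS = 1.78

Taking moments about the centre O, the resisting moment is provided by the undrained shear strength acting along the arc:
Arc length L_a = R·θ = 12.0·(99.0°·π/180) = 12.0·1.7279 = 20.73 m
M_R = s_u·L_a·R = 44·20.73·12.0 = 10947.8 kN·m/m
M_D = W·d = 1327·4.64 = 6157.3 kN·m/m
FS = M_R / M_D = 10947.8 / 6157.3 = 1.778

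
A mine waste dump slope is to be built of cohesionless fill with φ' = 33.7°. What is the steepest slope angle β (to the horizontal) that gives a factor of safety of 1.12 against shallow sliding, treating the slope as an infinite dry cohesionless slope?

For an infinite dry cohesionless slope FS = tanφ'/tanβ, so tanβ = tanφ' / FS.
tanβ = tan33.7° / 1.12 = 0.6669 / 1.12 = 0.5955
β = arctan(0.5955) = 30.77°

β = 30.8°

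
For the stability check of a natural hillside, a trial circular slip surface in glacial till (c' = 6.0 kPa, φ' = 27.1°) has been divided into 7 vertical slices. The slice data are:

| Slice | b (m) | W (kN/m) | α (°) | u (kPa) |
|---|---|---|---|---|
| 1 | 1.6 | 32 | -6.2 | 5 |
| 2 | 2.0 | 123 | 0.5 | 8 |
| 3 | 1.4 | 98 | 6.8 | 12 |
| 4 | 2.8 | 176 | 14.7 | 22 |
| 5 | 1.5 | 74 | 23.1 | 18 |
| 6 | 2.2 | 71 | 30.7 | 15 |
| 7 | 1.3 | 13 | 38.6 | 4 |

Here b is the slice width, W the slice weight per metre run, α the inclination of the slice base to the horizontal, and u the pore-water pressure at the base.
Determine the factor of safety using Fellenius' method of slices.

Ordinary method of slices: FS = Σ[c'·Δl_i + (W_i cosα_i − u_i·Δl_i)·tanφ'] / Σ W_i sinα_i, with Δl_i = b_i / cosα_i.
Slice 1: Δl = 1.6/cos(-6.2°) = 1.609 m; N'_1 = 32·cos(-6.2°) − 5·1.609 = 23.8; c'Δl = 9.66; W sinα = -3.5
Slice 2: Δl = 2.0/cos0.5° = 2.000 m; N'_2 = 123·cos0.5° − 8·2.000 = 107.0; c'Δl = 12.00; W sinα = 1.1
Slice 3: Δl = 1.4/cos6.8° = 1.410 m; N'_3 = 98·cos6.8° − 12·1.410 = 80.4; c'Δl = 8.46; W sinα = 11.6
Slice 4: Δl = 2.8/cos14.7° = 2.895 m; N'_4 = 176·cos14.7° − 22·2.895 = 106.6; c'Δl = 17.37; W sinα = 44.7
Slice 5: Δl = 1.5/cos23.1° = 1.631 m; N'_5 = 74·cos23.1° − 18·1.631 = 38.7; c'Δl = 9.78; W sinα = 29.0
Slice 6: Δl = 2.2/cos30.7° = 2.559 m; N'_6 = 71·cos30.7° − 15·2.559 = 22.7; c'Δl = 15.35; W sinα = 36.2
Slice 7: Δl = 1.3/cos38.6° = 1.663 m; N'_7 = 13·cos38.6° − 4·1.663 = 3.5; c'Δl = 9.98; W sinα = 8.1
Σc'Δl = 82.6 kN/m; ΣN' = 382.6 kN/m; ΣW sinα = 127.3 kN/m
Resisting = 82.6 + 382.6·tan27.1° = 82.6 + 195.8 = 278.4 kN/m
FS = 278.4 / 127.3 = 2.187

FS = 2.19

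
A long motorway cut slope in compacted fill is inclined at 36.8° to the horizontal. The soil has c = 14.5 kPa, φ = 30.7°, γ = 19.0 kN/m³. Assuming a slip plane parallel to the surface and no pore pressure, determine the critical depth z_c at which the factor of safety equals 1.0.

z_c = 7.71 m

Setting FS = 1.00 in FS = [c + γz cos²β tanφ] / [γz sinβ cosβ] and solving for z:
z = c / [γ cosβ (FS·sinβ − cosβ·tanφ)]
  = 14.5 / [19.0·cos36.8°·(1.00·sin36.8° − cos36.8°·tan30.7°)]
  = 14.5 / [19.0·0.8007·(1.00·0.5990 − 0.8007·0.5938)]
  = 14.5 / 1.8802 = 7.712 m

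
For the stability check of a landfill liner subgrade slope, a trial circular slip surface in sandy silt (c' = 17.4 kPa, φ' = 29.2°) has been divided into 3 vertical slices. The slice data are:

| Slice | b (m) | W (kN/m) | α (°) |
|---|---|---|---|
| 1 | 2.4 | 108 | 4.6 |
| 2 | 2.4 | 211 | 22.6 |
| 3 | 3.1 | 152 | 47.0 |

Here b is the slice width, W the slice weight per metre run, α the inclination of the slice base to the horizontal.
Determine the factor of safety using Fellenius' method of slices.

Ordinary method of slices: FS = Σ[c'·Δl_i + (W_i cosα_i)·tanφ'] / Σ W_i sinα_i, with Δl_i = b_i / cosα_i.
Slice 1: Δl = 2.4/cos4.6° = 2.408 m; N'_1 = 108·cos4.6° = 107.7; c'Δl = 41.89; W sinα = 8.7
Slice 2: Δl = 2.4/cos22.6° = 2.600 m; N'_2 = 211·cos22.6° = 194.8; c'Δl = 45.23; W sinα = 81.1
Slice 3: Δl = 3.1/cos47.0° = 4.545 m; N'_3 = 152·cos47.0° = 103.7; c'Δl = 79.09; W sinα = 111.2
Σc'Δl = 166.2 kN/m; ΣN' = 406.1 kN/m; ΣW sinα = 200.9 kN/m
Resisting = 166.2 + 406.1·tan29.2° = 166.2 + 227.0 = 393.2 kN/m
FS = 393.2 / 200.9 = 1.957

FS = 1.96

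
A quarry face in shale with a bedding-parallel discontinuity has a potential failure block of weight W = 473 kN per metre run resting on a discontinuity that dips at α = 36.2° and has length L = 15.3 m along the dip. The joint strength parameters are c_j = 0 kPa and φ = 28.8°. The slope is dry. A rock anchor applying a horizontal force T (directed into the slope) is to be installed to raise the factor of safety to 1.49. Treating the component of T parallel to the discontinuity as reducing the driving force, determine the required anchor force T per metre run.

T = 135 kN/m

Resolving forces along and normal to the sliding plane, with the horizontal anchor force T adding T·sinα to the effective normal force and T·cosα acting up the plane against the driving force:
FS = [c_jL + (W cosα + T sinα) tanφ] / [W sinα − T cosα]
Without the anchor: N' = 381.7 kN/m, driving T_d = 279.4 kN/m, resisting R = 0·15.3 + 381.7·tan28.8° = 209.8 kN/m, FS = 0.75.
Setting FS = 1.49 and solving for T:
1.49·(279.4 − T cos36.2°) = 209.8 + T sin36.2°·tan28.8°
T·(sin36.2°·tan28.8° + 1.49·cos36.2°) = 1.49·279.4 − 209.8
T·(0.5906·0.5498 + 1.49·0.8070) = 416.2 − 209.8 = 206.4
T·1.5271 = 206.4
T = 135.2 kN/m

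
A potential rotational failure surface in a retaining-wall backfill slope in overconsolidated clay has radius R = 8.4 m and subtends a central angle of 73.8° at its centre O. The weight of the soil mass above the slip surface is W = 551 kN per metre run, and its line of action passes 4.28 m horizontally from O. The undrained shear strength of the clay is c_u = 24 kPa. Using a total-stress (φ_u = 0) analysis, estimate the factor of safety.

Taking moments about the centre O, the resisting moment is provided by the undrained shear strength acting along the arc:
Arc length L_a = R·θ = 8.4·(73.8°·π/180) = 8.4·1.2881 = 10.82 m
M_R = c_u·L_a·R = 24·10.82·8.4 = 2181.2 kN·m/m
M_D = W·d = 551·4.28 = 2358.3 kN·m/m
FS = M_R / M_D = 2181.2 / 2358.3 = 0.925

FS = 0.92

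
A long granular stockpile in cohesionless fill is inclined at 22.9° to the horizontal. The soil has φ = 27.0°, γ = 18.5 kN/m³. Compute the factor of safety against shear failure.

FS = 1.21

For a dry cohesionless infinite slope the factor of safety is FS = tanφ / tanβ.
FS = tan27.0° / tan22.9° = 0.5095 / 0.4224 = 1.206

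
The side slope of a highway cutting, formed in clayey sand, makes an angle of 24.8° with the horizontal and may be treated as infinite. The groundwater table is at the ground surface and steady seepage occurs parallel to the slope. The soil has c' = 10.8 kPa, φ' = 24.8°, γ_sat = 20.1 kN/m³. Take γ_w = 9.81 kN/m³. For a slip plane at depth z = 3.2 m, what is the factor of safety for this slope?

With seepage parallel to the slope and the water table at the surface, the effective normal stress on the slip plane uses the buoyant unit weight γ' = γ_sat − γ_w while the driving shear stress uses γ_sat:
FS = [c' + γ' z cos²β tanφ'] / [γ_sat z sinβ cosβ]
γ' = 20.1 − 9.81 = 10.29 kN/m³
Numerator = 10.8 + 10.29·3.2·cos²24.8°·tan24.8° = 10.8 + 10.29·3.2·0.8241·0.4621 = 23.338 kPa
Denominator = 20.1·3.2·sin24.8°·cos24.8° = 20.1·3.2·0.4195·0.9078 = 24.491 kPa
FS = 23.338 / 24.491 = 0.953

FS = 0.95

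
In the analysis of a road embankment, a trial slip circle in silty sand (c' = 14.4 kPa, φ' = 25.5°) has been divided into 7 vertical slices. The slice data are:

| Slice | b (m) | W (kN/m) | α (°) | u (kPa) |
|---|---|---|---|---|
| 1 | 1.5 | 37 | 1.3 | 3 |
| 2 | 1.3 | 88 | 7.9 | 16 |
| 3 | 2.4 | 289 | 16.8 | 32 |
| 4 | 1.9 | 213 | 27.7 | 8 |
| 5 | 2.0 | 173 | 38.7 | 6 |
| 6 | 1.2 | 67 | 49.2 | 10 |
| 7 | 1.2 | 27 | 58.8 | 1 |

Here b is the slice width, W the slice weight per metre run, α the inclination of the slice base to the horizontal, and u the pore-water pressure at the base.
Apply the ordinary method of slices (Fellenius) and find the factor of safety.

Ordinary method of slices: FS = Σ[c'·Δl_i + (W_i cosα_i − u_i·Δl_i)·tanφ'] / Σ W_i sinα_i, with Δl_i = b_i / cosα_i.
Slice 1: Δl = 1.5/cos1.3° = 1.500 m; N'_1 = 37·cos1.3° − 3·1.500 = 32.5; c'Δl = 21.61; W sinα = 0.8
Slice 2: Δl = 1.3/cos7.9° = 1.312 m; N'_2 = 88·cos7.9° − 16·1.312 = 66.2; c'Δl = 18.90; W sinα = 12.1
Slice 3: Δl = 2.4/cos16.8° = 2.507 m; N'_3 = 289·cos16.8° − 32·2.507 = 196.4; c'Δl = 36.10; W sinα = 83.5
Slice 4: Δl = 1.9/cos27.7° = 2.146 m; N'_4 = 213·cos27.7° − 8·2.146 = 171.4; c'Δl = 30.90; W sinα = 99.0
Slice 5: Δl = 2.0/cos38.7° = 2.563 m; N'_5 = 173·cos38.7° − 6·2.563 = 119.6; c'Δl = 36.90; W sinα = 108.2
Slice 6: Δl = 1.2/cos49.2° = 1.836 m; N'_6 = 67·cos49.2° − 10·1.836 = 25.4; c'Δl = 26.45; W sinα = 50.7
Slice 7: Δl = 1.2/cos58.8° = 2.316 m; N'_7 = 27·cos58.8° − 1·2.316 = 11.7; c'Δl = 33.36; W sinα = 23.1
Σc'Δl = 204.2 kN/m; ΣN' = 623.2 kN/m; ΣW sinα = 377.5 kN/m
Resisting = 204.2 + 623.2·tan25.5° = 204.2 + 297.3 = 501.5 kN/m
FS = 501.5 / 377.5 = 1.329

FS = 1.33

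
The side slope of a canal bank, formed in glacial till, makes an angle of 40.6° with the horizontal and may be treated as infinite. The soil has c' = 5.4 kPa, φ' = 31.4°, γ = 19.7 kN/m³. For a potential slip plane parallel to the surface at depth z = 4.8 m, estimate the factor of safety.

FS = 0.83

For an infinite slope with a slip plane parallel to the surface (no pore pressure): FS = [c' + γz cos²β tanφ'] / [γz sinβ cosβ].
γz = 19.7·4.8 = 94.56 kN/m²
Numerator = 5.4 + 94.56·cos²40.6°·tan31.4° = 5.4 + 94.56·0.5765·0.6104 = 38.675 kPa
Denominator = 94.56·sin40.6°·cos40.6° = 94.56·0.6508·0.7593 = 46.723 kPa
FS = 38.675 / 46.723 = 0.828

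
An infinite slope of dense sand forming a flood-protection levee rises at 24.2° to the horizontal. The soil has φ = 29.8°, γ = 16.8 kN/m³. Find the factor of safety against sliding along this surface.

For a dry cohesionless infinite slope the factor of safety is FS = tanφ / tanβ.
FS = tan29.8° / tan24.2° = 0.5727 / 0.4494 = 1.274

FS = 1.27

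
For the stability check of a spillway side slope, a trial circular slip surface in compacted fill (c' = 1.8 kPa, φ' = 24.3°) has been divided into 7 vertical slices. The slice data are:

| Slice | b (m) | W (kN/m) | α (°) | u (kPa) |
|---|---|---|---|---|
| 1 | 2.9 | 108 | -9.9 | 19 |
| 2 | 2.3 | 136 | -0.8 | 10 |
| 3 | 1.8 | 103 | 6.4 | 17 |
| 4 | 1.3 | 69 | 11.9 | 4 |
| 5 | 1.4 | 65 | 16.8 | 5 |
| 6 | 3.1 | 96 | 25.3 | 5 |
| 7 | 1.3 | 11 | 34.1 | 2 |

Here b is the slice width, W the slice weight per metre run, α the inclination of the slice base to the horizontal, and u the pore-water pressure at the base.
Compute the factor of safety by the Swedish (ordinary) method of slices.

FS = 3.09

Ordinary method of slices: FS = Σ[c'·Δl_i + (W_i cosα_i − u_i·Δl_i)·tanφ'] / Σ W_i sinα_i, with Δl_i = b_i / cosα_i.
Slice 1: Δl = 2.9/cos(-9.9°) = 2.944 m; N'_1 = 108·cos(-9.9°) − 19·2.944 = 50.5; c'Δl = 5.30; W sinα = -18.6
Slice 2: Δl = 2.3/cos(-0.8°) = 2.300 m; N'_2 = 136·cos(-0.8°) − 10·2.300 = 113.0; c'Δl = 4.14; W sinα = -1.9
Slice 3: Δl = 1.8/cos6.4° = 1.811 m; N'_3 = 103·cos6.4° − 17·1.811 = 71.6; c'Δl = 3.26; W sinα = 11.5
Slice 4: Δl = 1.3/cos11.9° = 1.329 m; N'_4 = 69·cos11.9° − 4·1.329 = 62.2; c'Δl = 2.39; W sinα = 14.2
Slice 5: Δl = 1.4/cos16.8° = 1.462 m; N'_5 = 65·cos16.8° − 5·1.462 = 54.9; c'Δl = 2.63; W sinα = 18.8
Slice 6: Δl = 3.1/cos25.3° = 3.429 m; N'_6 = 96·cos25.3° − 5·3.429 = 69.6; c'Δl = 6.17; W sinα = 41.0
Slice 7: Δl = 1.3/cos34.1° = 1.570 m; N'_7 = 11·cos34.1° − 2·1.570 = 6.0; c'Δl = 2.83; W sinα = 6.2
Σc'Δl = 26.7 kN/m; ΣN' = 427.7 kN/m; ΣW sinα = 71.2 kN/m
Resisting = 26.7 + 427.7·tan24.3° = 26.7 + 193.1 = 219.9 kN/m
FS = 219.9 / 71.2 = 3.087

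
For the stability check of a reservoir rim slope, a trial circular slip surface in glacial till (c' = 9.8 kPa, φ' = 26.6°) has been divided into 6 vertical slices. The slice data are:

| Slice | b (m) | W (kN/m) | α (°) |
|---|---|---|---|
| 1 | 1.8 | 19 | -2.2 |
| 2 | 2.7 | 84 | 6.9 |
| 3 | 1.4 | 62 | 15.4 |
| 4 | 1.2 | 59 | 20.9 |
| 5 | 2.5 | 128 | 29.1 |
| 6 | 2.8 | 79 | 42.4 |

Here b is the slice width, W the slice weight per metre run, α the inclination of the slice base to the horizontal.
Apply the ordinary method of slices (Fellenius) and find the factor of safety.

Ordinary method of slices: FS = Σ[c'·Δl_i + (W_i cosα_i)·tanφ'] / Σ W_i sinα_i, with Δl_i = b_i / cosα_i.
Slice 1: Δl = 1.8/cos(-2.2°) = 1.801 m; N'_1 = 19·cos(-2.2°) = 19.0; c'Δl = 17.65; W sinα = -0.7
Slice 2: Δl = 2.7/cos6.9° = 2.720 m; N'_2 = 84·cos6.9° = 83.4; c'Δl = 26.65; W sinα = 10.1
Slice 3: Δl = 1.4/cos15.4° = 1.452 m; N'_3 = 62·cos15.4° = 59.8; c'Δl = 14.23; W sinα = 16.5
Slice 4: Δl = 1.2/cos20.9° = 1.285 m; N'_4 = 59·cos20.9° = 55.1; c'Δl = 12.59; W sinα = 21.0
Slice 5: Δl = 2.5/cos29.1° = 2.861 m; N'_5 = 128·cos29.1° = 111.8; c'Δl = 28.04; W sinα = 62.3
Slice 6: Δl = 2.8/cos42.4° = 3.792 m; N'_6 = 79·cos42.4° = 58.3; c'Δl = 37.16; W sinα = 53.3
Σc'Δl = 136.3 kN/m; ΣN' = 387.5 kN/m; ΣW sinα = 162.4 kN/m
Resisting = 136.3 + 387.5·tan26.6° = 136.3 + 194.0 = 330.3 kN/m
FS = 330.3 / 162.4 = 2.034

FS = 2.03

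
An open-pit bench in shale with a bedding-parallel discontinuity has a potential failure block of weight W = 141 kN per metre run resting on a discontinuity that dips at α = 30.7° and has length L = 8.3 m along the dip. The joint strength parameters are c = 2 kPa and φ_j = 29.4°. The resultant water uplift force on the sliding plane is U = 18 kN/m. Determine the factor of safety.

FS = 1.04

Resolving the block weight along and normal to the plane and applying the Mohr–Coulomb strength on the joint:
N' = W cosα − U = 141·cos30.7° − 18 = 103.2 kN/m
Driving force T = W sinα = 141·sin30.7° = 72.0 kN/m
Resisting force R = c·L + N'·tanφ_j = 2·8.3 + 103.2·tan29.4° = 16.6 + 58.2 = 74.8 kN/m
FS = R / T = 74.8 / 72.0 = 1.039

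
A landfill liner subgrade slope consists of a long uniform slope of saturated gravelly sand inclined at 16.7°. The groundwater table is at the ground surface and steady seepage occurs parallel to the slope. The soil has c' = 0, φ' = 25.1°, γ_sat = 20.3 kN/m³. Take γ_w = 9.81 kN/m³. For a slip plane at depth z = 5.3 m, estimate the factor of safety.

With seepage parallel to the slope and the water table at the surface, the effective normal stress on the slip plane uses the buoyant unit weight γ' = γ_sat − γ_w while the driving shear stress uses γ_sat:
FS = [c' + γ' z cos²β tanφ'] / [γ_sat z sinβ cosβ]
(For c' = 0 this reduces to FS = (γ'/γ_sat)·tanφ'/tanβ.)
γ' = 20.3 − 9.81 = 10.49 kN/m³
Numerator = 0.0 + 10.49·5.3·cos²16.7°·tan25.1° = 0.0 + 10.49·5.3·0.9174·0.4684 = 23.893 kPa
Denominator = 20.3·5.3·sin16.7°·cos16.7° = 20.3·5.3·0.2874·0.9578 = 29.613 kPa
FS = 23.893 / 29.613 = 0.807

FS = 0.81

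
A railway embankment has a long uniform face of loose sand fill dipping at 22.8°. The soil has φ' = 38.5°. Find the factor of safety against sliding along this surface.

For a dry cohesionless infinite slope the factor of safety is FS = tanφ' / tanβ.
FS = tan38.5° / tan22.8° = 0.7954 / 0.4204 = 1.892

FS = 1.89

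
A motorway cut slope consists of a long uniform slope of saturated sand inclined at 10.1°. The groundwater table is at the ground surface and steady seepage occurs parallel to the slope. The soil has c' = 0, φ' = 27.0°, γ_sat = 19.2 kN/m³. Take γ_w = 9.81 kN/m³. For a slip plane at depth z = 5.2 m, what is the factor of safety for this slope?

With seepage parallel to the slope and the water table at the surface, the effective normal stress on the slip plane uses the buoyant unit weight γ' = γ_sat − γ_w while the driving shear stress uses γ_sat:
FS = [c' + γ' z cos²β tanφ'] / [γ_sat z sinβ cosβ]
(For c' = 0 this reduces to FS = (γ'/γ_sat)·tanφ'/tanβ.)
γ' = 19.2 − 9.81 = 9.39 kN/m³
Numerator = 0.0 + 9.39·5.2·cos²10.1°·tan27.0° = 0.0 + 9.39·5.2·0.9692·0.5095 = 24.114 kPa
Denominator = 19.2·5.2·sin10.1°·cos10.1° = 19.2·5.2·0.1754·0.9845 = 17.237 kPa
FS = 24.114 / 17.237 = 1.399

FS = 1.40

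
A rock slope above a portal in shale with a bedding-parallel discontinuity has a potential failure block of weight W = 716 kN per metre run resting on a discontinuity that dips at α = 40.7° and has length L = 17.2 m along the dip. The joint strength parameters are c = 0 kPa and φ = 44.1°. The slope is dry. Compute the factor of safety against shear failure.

FS = 1.13

Resolving the block weight along and normal to the plane and applying the Mohr–Coulomb strength on the joint:
N' = W cosα = 716·cos40.7° = 542.8 kN/m
Driving force T = W sinα = 716·sin40.7° = 466.9 kN/m
Resisting force R = c·L + N'·tanφ = 0·17.2 + 542.8·tan44.1° = 0.0 + 526.0 = 526.0 kN/m
FS = R / T = 526.0 / 466.9 = 1.127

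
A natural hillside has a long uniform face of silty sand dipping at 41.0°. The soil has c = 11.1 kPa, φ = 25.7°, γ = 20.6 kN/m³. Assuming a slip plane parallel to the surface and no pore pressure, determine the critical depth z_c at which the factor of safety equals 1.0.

z_c = 2.44 m

Setting FS = 1.00 in FS = [c + γz cos²β tanφ] / [γz sinβ cosβ] and solving for z:
z = c / [γ cosβ (FS·sinβ − cosβ·tanφ)]
  = 11.1 / [20.6·cos41.0°·(1.00·sin41.0° − cos41.0°·tan25.7°)]
  = 11.1 / [20.6·0.7547·(1.00·0.6561 − 0.7547·0.4813)]
  = 11.1 / 4.5528 = 2.438 m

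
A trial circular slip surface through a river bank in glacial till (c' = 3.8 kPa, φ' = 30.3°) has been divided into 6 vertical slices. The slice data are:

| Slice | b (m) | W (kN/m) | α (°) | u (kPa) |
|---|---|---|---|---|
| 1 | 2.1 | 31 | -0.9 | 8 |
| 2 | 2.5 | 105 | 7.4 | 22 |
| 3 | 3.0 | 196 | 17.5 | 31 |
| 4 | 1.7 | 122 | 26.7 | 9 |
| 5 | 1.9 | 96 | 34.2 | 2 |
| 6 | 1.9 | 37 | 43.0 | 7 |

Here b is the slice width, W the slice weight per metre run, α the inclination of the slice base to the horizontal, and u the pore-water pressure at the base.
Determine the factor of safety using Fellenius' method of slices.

Ordinary method of slices: FS = Σ[c'·Δl_i + (W_i cosα_i − u_i·Δl_i)·tanφ'] / Σ W_i sinα_i, with Δl_i = b_i / cosα_i.
Slice 1: Δl = 2.1/cos(-0.9°) = 2.100 m; N'_1 = 31·cos(-0.9°) − 8·2.100 = 14.2; c'Δl = 7.98; W sinα = -0.5
Slice 2: Δl = 2.5/cos7.4° = 2.521 m; N'_2 = 105·cos7.4° − 22·2.521 = 48.7; c'Δl = 9.58; W sinα = 13.5
Slice 3: Δl = 3.0/cos17.5° = 3.146 m; N'_3 = 196·cos17.5° − 31·3.146 = 89.4; c'Δl = 11.95; W sinα = 58.9
Slice 4: Δl = 1.7/cos26.7° = 1.903 m; N'_4 = 122·cos26.7° − 9·1.903 = 91.9; c'Δl = 7.23; W sinα = 54.8
Slice 5: Δl = 1.9/cos34.2° = 2.297 m; N'_5 = 96·cos34.2° − 2·2.297 = 74.8; c'Δl = 8.73; W sinα = 54.0
Slice 6: Δl = 1.9/cos43.0° = 2.598 m; N'_6 = 37·cos43.0° − 7·2.598 = 8.9; c'Δl = 9.87; W sinα = 25.2
Σc'Δl = 55.3 kN/m; ΣN' = 327.8 kN/m; ΣW sinα = 206.0 kN/m
Resisting = 55.3 + 327.8·tan30.3° = 55.3 + 191.6 = 246.9 kN/m
FS = 246.9 / 206.0 = 1.199

FS = 1.20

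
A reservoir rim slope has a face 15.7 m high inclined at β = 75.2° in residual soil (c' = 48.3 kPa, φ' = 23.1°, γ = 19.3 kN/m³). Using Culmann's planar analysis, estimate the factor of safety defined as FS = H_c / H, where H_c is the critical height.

FS = 1.47

H_c = (4c'/γ) · sinβ cosφ' / [1 − cos(β − φ')]
    = (4·48.3/19.3) · sin75.2°·cos23.1° / [1 − cos52.1°]
    = 10.010 · 0.8893 / 0.3857 = 23.08 m
FS = H_c / H = 23.08 / 15.7 = 1.470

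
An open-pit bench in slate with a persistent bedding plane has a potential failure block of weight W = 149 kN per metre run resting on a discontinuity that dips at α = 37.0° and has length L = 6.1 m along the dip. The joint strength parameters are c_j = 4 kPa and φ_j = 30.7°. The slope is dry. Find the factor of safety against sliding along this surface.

Resolving the block weight along and normal to the plane and applying the Mohr–Coulomb strength on the joint:
N' = W cosα = 149·cos37.0° = 119.0 kN/m
Driving force T = W sinα = 149·sin37.0° = 89.7 kN/m
Resisting force R = c_j·L + N'·tanφ_j = 4·6.1 + 119.0·tan30.7° = 24.4 + 70.7 = 95.1 kN/m
FS = R / T = 95.1 / 89.7 = 1.060

FS = 1.06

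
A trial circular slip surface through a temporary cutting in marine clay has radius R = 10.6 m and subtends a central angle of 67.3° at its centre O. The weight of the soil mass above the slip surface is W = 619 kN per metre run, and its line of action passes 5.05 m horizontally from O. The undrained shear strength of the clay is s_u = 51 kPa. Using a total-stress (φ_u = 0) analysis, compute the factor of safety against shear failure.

Taking moments about the centre O, the resisting moment is provided by the undrained shear strength acting along the arc:
Arc length L_a = R·θ = 10.6·(67.3°·π/180) = 10.6·1.1746 = 12.45 m
M_R = s_u·L_a·R = 51·12.45·10.6 = 6730.9 kN·m/m
M_D = W·d = 619·5.05 = 3125.9 kN·m/m
FS = M_R / M_D = 6730.9 / 3125.9 = 2.153

FS = 2.15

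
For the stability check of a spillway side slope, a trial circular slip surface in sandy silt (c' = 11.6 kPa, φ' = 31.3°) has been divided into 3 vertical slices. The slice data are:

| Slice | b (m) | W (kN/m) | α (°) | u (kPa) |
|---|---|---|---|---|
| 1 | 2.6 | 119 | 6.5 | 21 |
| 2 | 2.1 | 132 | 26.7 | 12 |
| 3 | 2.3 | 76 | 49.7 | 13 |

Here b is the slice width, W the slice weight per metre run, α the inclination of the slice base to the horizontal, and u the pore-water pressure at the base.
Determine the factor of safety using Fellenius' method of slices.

Ordinary method of slices: FS = Σ[c'·Δl_i + (W_i cosα_i − u_i·Δl_i)·tanφ'] / Σ W_i sinα_i, with Δl_i = b_i / cosα_i.
Slice 1: Δl = 2.6/cos6.5° = 2.617 m; N'_1 = 119·cos6.5° − 21·2.617 = 63.3; c'Δl = 30.36; W sinα = 13.5
Slice 2: Δl = 2.1/cos26.7° = 2.351 m; N'_2 = 132·cos26.7° − 12·2.351 = 89.7; c'Δl = 27.27; W sinα = 59.3
Slice 3: Δl = 2.3/cos49.7° = 3.556 m; N'_3 = 76·cos49.7° − 13·3.556 = 2.9; c'Δl = 41.25; W sinα = 58.0
Σc'Δl = 98.9 kN/m; ΣN' = 155.9 kN/m; ΣW sinα = 130.7 kN/m
Resisting = 98.9 + 155.9·tan31.3° = 98.9 + 94.8 = 193.7 kN/m
FS = 193.7 / 130.7 = 1.481

FS = 1.48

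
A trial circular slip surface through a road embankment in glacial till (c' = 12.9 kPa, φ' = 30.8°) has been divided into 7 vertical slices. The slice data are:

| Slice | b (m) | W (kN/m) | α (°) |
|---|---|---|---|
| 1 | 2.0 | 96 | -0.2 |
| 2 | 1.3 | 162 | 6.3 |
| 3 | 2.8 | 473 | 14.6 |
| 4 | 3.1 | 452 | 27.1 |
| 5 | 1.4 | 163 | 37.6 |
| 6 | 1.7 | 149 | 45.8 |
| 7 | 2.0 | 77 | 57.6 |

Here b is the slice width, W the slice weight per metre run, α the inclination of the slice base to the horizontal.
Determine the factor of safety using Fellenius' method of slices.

Ordinary method of slices: FS = Σ[c'·Δl_i + (W_i cosα_i)·tanφ'] / Σ W_i sinα_i, with Δl_i = b_i / cosα_i.
Slice 1: Δl = 2.0/cos(-0.2°) = 2.000 m; N'_1 = 96·cos(-0.2°) = 96.0; c'Δl = 25.80; W sinα = -0.3
Slice 2: Δl = 1.3/cos6.3° = 1.308 m; N'_2 = 162·cos6.3° = 161.0; c'Δl = 16.87; W sinα = 17.8
Slice 3: Δl = 2.8/cos14.6° = 2.893 m; N'_3 = 473·cos14.6° = 457.7; c'Δl = 37.33; W sinα = 119.2
Slice 4: Δl = 3.1/cos27.1° = 3.482 m; N'_4 = 452·cos27.1° = 402.4; c'Δl = 44.92; W sinα = 205.9
Slice 5: Δl = 1.4/cos37.6° = 1.767 m; N'_5 = 163·cos37.6° = 129.1; c'Δl = 22.79; W sinα = 99.5
Slice 6: Δl = 1.7/cos45.8° = 2.438 m; N'_6 = 149·cos45.8° = 103.9; c'Δl = 31.46; W sinα = 106.8
Slice 7: Δl = 2.0/cos57.6° = 3.733 m; N'_7 = 77·cos57.6° = 41.3; c'Δl = 48.15; W sinα = 65.0
Σc'Δl = 227.3 kN/m; ΣN' = 1391.4 kN/m; ΣW sinα = 613.9 kN/m
Resisting = 227.3 + 1391.4·tan30.8° = 227.3 + 829.4 = 1056.8 kN/m
FS = 1056.8 / 613.9 = 1.721

FS = 1.72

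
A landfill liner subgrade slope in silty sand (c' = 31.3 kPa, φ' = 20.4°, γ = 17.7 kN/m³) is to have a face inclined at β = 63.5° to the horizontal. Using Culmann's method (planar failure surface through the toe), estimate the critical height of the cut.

Culmann's analysis gives the critical failure plane at α_cr = (β + φ')/2 = (63.5 + 20.4)/2 = 42.0°, and the critical height
H_c = (4c'/γ) · sinβ cosφ' / [1 − cos(β − φ')]
    = (4·31.3/17.7) · sin63.5°·cos20.4° / [1 − cos(43.1°)]
    = 7.073 · 0.8949·0.9373 / [1 − 0.7302]
    = 7.073 · 0.8388 / 0.2698
    = 21.99 m

H_c = 21.99 m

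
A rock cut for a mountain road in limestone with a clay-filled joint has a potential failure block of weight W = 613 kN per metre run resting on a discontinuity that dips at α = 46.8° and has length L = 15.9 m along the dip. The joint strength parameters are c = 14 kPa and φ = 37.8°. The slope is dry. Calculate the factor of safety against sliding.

Resolving the block weight along and normal to the plane and applying the Mohr–Coulomb strength on the joint:
N' = W cosα = 613·cos46.8° = 419.6 kN/m
Driving force T = W sinα = 613·sin46.8° = 446.9 kN/m
Resisting force R = c·L + N'·tanφ = 14·15.9 + 419.6·tan37.8° = 222.6 + 325.5 = 548.1 kN/m
FS = R / T = 548.1 / 446.9 = 1.227

FS = 1.23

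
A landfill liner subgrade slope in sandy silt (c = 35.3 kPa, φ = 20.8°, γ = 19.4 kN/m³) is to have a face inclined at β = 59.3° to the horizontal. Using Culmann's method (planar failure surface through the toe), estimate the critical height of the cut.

H_c = 26.91 m

Culmann's analysis gives the critical failure plane at α_cr = (β + φ)/2 = (59.3 + 20.8)/2 = 40.0°, and the critical height
H_c = (4c/γ) · sinβ cosφ / [1 − cos(β − φ)]
    = (4·35.3/19.4) · sin59.3°·cos20.8° / [1 − cos(38.5°)]
    = 7.278 · 0.8599·0.9348 / [1 − 0.7826]
    = 7.278 · 0.8038 / 0.2174
    = 26.91 m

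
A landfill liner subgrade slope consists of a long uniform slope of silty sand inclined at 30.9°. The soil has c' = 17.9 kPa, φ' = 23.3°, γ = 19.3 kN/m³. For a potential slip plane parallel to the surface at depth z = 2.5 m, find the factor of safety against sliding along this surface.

For an infinite slope with a slip plane parallel to the surface (no pore pressure): FS = [c' + γz cos²β tanφ'] / [γz sinβ cosβ].
γz = 19.3·2.5 = 48.25 kN/m²
Numerator = 17.9 + 48.25·cos²30.9°·tan23.3° = 17.9 + 48.25·0.7363·0.4307 = 33.200 kPa
Denominator = 48.25·sin30.9°·cos30.9° = 48.25·0.5135·0.8581 = 21.261 kPa
FS = 33.200 / 21.261 = 1.561

FS = 1.56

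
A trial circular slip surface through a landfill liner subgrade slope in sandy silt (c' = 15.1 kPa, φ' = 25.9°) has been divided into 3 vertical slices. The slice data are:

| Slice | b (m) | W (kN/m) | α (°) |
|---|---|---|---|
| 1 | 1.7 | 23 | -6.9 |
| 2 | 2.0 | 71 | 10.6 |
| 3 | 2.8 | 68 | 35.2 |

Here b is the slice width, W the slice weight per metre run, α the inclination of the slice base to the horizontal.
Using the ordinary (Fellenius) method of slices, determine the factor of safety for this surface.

Ordinary method of slices: FS = Σ[c'·Δl_i + (W_i cosα_i)·tanφ'] / Σ W_i sinα_i, with Δl_i = b_i / cosα_i.
Slice 1: Δl = 1.7/cos(-6.9°) = 1.712 m; N'_1 = 23·cos(-6.9°) = 22.8; c'Δl = 25.86; W sinα = -2.8
Slice 2: Δl = 2.0/cos10.6° = 2.035 m; N'_2 = 71·cos10.6° = 69.8; c'Δl = 30.72; W sinα = 13.1
Slice 3: Δl = 2.8/cos35.2° = 3.427 m; N'_3 = 68·cos35.2° = 55.6; c'Δl = 51.74; W sinα = 39.2
Σc'Δl = 108.3 kN/m; ΣN' = 148.2 kN/m; ΣW sinα = 49.5 kN/m
Resisting = 108.3 + 148.2·tan25.9° = 108.3 + 72.0 = 180.3 kN/m
FS = 180.3 / 49.5 = 3.642

FS = 3.64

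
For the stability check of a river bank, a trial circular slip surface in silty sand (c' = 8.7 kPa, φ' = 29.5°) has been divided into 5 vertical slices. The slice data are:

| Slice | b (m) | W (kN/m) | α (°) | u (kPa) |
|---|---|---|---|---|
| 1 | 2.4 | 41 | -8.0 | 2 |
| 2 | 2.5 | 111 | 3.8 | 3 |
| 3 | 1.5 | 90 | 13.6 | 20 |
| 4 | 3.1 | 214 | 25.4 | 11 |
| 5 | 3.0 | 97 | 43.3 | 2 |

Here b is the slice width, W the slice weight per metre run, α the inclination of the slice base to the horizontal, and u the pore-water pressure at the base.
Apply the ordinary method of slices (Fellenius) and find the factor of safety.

FS = 1.97

Ordinary method of slices: FS = Σ[c'·Δl_i + (W_i cosα_i − u_i·Δl_i)·tanφ'] / Σ W_i sinα_i, with Δl_i = b_i / cosα_i.
Slice 1: Δl = 2.4/cos(-8.0°) = 2.424 m; N'_1 = 41·cos(-8.0°) − 2·2.424 = 35.8; c'Δl = 21.09; W sinα = -5.7
Slice 2: Δl = 2.5/cos3.8° = 2.506 m; N'_2 = 111·cos3.8° − 3·2.506 = 103.2; c'Δl = 21.80; W sinα = 7.4
Slice 3: Δl = 1.5/cos13.6° = 1.543 m; N'_3 = 90·cos13.6° − 20·1.543 = 56.6; c'Δl = 13.43; W sinα = 21.2
Slice 4: Δl = 3.1/cos25.4° = 3.432 m; N'_4 = 214·cos25.4° − 11·3.432 = 155.6; c'Δl = 29.86; W sinα = 91.8
Slice 5: Δl = 3.0/cos43.3° = 4.122 m; N'_5 = 97·cos43.3° − 2·4.122 = 62.3; c'Δl = 35.86; W sinα = 66.5
Σc'Δl = 122.0 kN/m; ΣN' = 413.5 kN/m; ΣW sinα = 181.1 kN/m
Resisting = 122.0 + 413.5·tan29.5° = 122.0 + 234.0 = 356.0 kN/m
FS = 356.0 / 181.1 = 1.965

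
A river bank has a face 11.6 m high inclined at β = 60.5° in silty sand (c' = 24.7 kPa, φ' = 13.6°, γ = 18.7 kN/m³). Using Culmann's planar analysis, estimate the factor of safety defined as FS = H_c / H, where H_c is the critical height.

H_c = (4c'/γ) · sinβ cosφ' / [1 − cos(β − φ')]
    = (4·24.7/18.7) · sin60.5°·cos13.6° / [1 − cos46.9°]
    = 5.283 · 0.8460 / 0.3167 = 14.11 m
FS = H_c / H = 14.11 / 11.6 = 1.217

FS = 1.22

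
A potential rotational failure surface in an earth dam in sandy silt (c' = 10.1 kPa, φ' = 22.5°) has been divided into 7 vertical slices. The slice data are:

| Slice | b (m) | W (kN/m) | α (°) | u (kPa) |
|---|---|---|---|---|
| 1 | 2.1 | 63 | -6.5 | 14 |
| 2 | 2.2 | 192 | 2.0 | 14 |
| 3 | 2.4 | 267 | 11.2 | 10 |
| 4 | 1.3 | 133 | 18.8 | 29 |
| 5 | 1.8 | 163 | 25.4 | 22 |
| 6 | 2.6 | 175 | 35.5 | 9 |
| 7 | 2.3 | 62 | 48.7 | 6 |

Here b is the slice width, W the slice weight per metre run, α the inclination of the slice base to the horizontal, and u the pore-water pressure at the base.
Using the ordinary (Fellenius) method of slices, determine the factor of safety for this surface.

Ordinary method of slices: FS = Σ[c'·Δl_i + (W_i cosα_i − u_i·Δl_i)·tanφ'] / Σ W_i sinα_i, with Δl_i = b_i / cosα_i.
Slice 1: Δl = 2.1/cos(-6.5°) = 2.114 m; N'_1 = 63·cos(-6.5°) − 14·2.114 = 33.0; c'Δl = 21.35; W sinα = -7.1
Slice 2: Δl = 2.2/cos2.0° = 2.201 m; N'_2 = 192·cos2.0° − 14·2.201 = 161.1; c'Δl = 22.23; W sinα = 6.7
Slice 3: Δl = 2.4/cos11.2° = 2.447 m; N'_3 = 267·cos11.2° − 10·2.447 = 237.4; c'Δl = 24.71; W sinα = 51.9
Slice 4: Δl = 1.3/cos18.8° = 1.373 m; N'_4 = 133·cos18.8° − 29·1.373 = 86.1; c'Δl = 13.87; W sinα = 42.9
Slice 5: Δl = 1.8/cos25.4° = 1.993 m; N'_5 = 163·cos25.4° − 22·1.993 = 103.4; c'Δl = 20.13; W sinα = 69.9
Slice 6: Δl = 2.6/cos35.5° = 3.194 m; N'_6 = 175·cos35.5° − 9·3.194 = 113.7; c'Δl = 32.26; W sinα = 101.6
Slice 7: Δl = 2.3/cos48.7° = 3.485 m; N'_7 = 62·cos48.7° − 6·3.485 = 20.0; c'Δl = 35.20; W sinα = 46.6
Σc'Δl = 169.7 kN/m; ΣN' = 754.7 kN/m; ΣW sinα = 312.4 kN/m
Resisting = 169.7 + 754.7·tan22.5° = 169.7 + 312.6 = 482.4 kN/m
FS = 482.4 / 312.4 = 1.544

FS = 1.54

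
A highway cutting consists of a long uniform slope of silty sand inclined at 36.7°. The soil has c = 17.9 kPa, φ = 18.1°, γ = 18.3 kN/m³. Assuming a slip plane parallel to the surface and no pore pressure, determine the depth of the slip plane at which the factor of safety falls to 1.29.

z = 2.40 m

Setting FS = 1.29 in FS = [c + γz cos²β tanφ] / [γz sinβ cosβ] and solving for z:
z = c / [γ cosβ (FS·sinβ − cosβ·tanφ)]
  = 17.9 / [18.3·cos36.7°·(1.29·sin36.7° − cos36.7°·tan18.1°)]
  = 17.9 / [18.3·0.8018·(1.29·0.5976 − 0.8018·0.3269)]
  = 17.9 / 7.4665 = 2.397 m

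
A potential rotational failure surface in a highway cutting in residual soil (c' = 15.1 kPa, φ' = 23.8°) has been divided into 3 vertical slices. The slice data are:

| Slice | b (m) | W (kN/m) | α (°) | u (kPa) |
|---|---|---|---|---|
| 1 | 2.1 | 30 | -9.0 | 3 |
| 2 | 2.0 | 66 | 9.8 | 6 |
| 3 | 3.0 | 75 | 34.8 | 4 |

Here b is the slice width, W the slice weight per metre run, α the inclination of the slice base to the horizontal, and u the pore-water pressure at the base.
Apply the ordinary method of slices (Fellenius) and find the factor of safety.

Ordinary method of slices: FS = Σ[c'·Δl_i + (W_i cosα_i − u_i·Δl_i)·tanφ'] / Σ W_i sinα_i, with Δl_i = b_i / cosα_i.
Slice 1: Δl = 2.1/cos(-9.0°) = 2.126 m; N'_1 = 30·cos(-9.0°) − 3·2.126 = 23.3; c'Δl = 32.11; W sinα = -4.7
Slice 2: Δl = 2.0/cos9.8° = 2.030 m; N'_2 = 66·cos9.8° − 6·2.030 = 52.9; c'Δl = 30.65; W sinα = 11.2
Slice 3: Δl = 3.0/cos34.8° = 3.653 m; N'_3 = 75·cos34.8° − 4·3.653 = 47.0; c'Δl = 55.17; W sinα = 42.8
Σc'Δl = 117.9 kN/m; ΣN' = 123.1 kN/m; ΣW sinα = 49.3 kN/m
Resisting = 117.9 + 123.1·tan23.8° = 117.9 + 54.3 = 172.2 kN/m
FS = 172.2 / 49.3 = 3.490

FS = 3.49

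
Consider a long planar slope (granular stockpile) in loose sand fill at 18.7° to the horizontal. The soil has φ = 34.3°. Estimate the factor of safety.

For a dry cohesionless infinite slope the factor of safety is FS = tanφ / tanβ.
FS = tan34.3° / tan18.7° = 0.6822 / 0.3385 = 2.015

FS = 2.02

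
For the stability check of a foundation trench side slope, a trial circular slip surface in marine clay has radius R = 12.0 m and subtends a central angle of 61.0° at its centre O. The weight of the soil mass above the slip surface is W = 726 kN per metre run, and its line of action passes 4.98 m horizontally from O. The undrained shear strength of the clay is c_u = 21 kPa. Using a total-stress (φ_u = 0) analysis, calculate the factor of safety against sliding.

FS = 0.89

Taking moments about the centre O, the resisting moment is provided by the undrained shear strength acting along the arc:
Arc length L_a = R·θ = 12.0·(61.0°·π/180) = 12.0·1.0647 = 12.78 m
M_R = c_u·L_a·R = 21·12.78·12.0 = 3219.5 kN·m/m
M_D = W·d = 726·4.98 = 3615.5 kN·m/m
FS = M_R / M_D = 3219.5 / 3615.5 = 0.890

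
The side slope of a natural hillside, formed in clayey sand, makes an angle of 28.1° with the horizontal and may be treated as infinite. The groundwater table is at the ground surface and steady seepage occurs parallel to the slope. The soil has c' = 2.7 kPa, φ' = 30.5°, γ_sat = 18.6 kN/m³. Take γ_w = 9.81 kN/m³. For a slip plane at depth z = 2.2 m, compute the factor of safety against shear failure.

With seepage parallel to the slope and the water table at the surface, the effective normal stress on the slip plane uses the buoyant unit weight γ' = γ_sat − γ_w while the driving shear stress uses γ_sat:
FS = [c' + γ' z cos²β tanφ'] / [γ_sat z sinβ cosβ]
γ' = 18.6 − 9.81 = 8.79 kN/m³
Numerator = 2.7 + 8.79·2.2·cos²28.1°·tan30.5° = 2.7 + 8.79·2.2·0.7781·0.5890 = 11.564 kPa
Denominator = 18.6·2.2·sin28.1°·cos28.1° = 18.6·2.2·0.4710·0.8821 = 17.002 kPa
FS = 11.564 / 17.002 = 0.680

FS = 0.68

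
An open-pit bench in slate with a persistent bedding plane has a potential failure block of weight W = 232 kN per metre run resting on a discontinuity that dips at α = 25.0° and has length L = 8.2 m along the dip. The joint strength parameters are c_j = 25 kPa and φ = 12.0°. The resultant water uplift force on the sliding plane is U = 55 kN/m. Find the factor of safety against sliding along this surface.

FS = 2.43

Resolving the block weight along and normal to the plane and applying the Mohr–Coulomb strength on the joint:
N' = W cosα − U = 232·cos25.0° − 55 = 155.3 kN/m
Driving force T = W sinα = 232·sin25.0° = 98.0 kN/m
Resisting force R = c_j·L + N'·tanφ = 25·8.2 + 155.3·tan12.0° = 205.0 + 33.0 = 238.0 kN/m
FS = R / T = 238.0 / 98.0 = 2.427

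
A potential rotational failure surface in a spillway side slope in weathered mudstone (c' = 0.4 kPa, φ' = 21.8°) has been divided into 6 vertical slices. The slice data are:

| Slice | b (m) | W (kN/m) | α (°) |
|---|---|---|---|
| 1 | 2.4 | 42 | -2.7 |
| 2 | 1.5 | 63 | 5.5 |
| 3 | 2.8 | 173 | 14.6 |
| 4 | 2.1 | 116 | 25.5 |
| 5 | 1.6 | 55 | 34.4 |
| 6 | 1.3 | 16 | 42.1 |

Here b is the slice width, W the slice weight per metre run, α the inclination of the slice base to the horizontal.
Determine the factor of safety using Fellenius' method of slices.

FS = 1.28

Ordinary method of slices: FS = Σ[c'·Δl_i + (W_i cosα_i)·tanφ'] / Σ W_i sinα_i, with Δl_i = b_i / cosα_i.
Slice 1: Δl = 2.4/cos(-2.7°) = 2.403 m; N'_1 = 42·cos(-2.7°) = 42.0; c'Δl = 0.96; W sinα = -2.0
Slice 2: Δl = 1.5/cos5.5° = 1.507 m; N'_2 = 63·cos5.5° = 62.7; c'Δl = 0.60; W sinα = 6.0
Slice 3: Δl = 2.8/cos14.6° = 2.893 m; N'_3 = 173·cos14.6° = 167.4; c'Δl = 1.16; W sinα = 43.6
Slice 4: Δl = 2.1/cos25.5° = 2.327 m; N'_4 = 116·cos25.5° = 104.7; c'Δl = 0.93; W sinα = 49.9
Slice 5: Δl = 1.6/cos34.4° = 1.939 m; N'_5 = 55·cos34.4° = 45.4; c'Δl = 0.78; W sinα = 31.1
Slice 6: Δl = 1.3/cos42.1° = 1.752 m; N'_6 = 16·cos42.1° = 11.9; c'Δl = 0.70; W sinα = 10.7
Σc'Δl = 5.1 kN/m; ΣN' = 434.0 kN/m; ΣW sinα = 139.4 kN/m
Resisting = 5.1 + 434.0·tan21.8° = 5.1 + 173.6 = 178.7 kN/m
FS = 178.7 / 139.4 = 1.282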